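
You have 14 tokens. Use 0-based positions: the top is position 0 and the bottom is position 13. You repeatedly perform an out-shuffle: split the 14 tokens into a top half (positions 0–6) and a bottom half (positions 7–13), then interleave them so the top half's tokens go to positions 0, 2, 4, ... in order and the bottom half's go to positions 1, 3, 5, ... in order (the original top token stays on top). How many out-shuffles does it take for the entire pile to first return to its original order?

The out-shuffle permutes the 14 positions with cycle lengths [1, 1, 12].
Every token is home exactly when every cycle has completed a whole number of laps, i.e. after lcm(1, 12) = 12 out-shuffles.

12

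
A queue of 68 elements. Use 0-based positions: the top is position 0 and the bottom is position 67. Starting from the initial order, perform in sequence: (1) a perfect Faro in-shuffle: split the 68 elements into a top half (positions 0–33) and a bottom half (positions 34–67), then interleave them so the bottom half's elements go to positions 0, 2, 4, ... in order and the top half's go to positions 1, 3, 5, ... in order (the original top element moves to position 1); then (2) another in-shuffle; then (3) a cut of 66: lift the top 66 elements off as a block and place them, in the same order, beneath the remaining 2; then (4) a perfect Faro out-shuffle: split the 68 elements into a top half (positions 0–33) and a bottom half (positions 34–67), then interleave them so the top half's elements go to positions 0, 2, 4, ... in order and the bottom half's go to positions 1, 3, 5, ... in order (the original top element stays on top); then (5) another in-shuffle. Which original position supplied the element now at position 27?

26

Undo the operations in reverse order, starting from position 27:
  undo op 5 (in-shuffle, from top half): 27 ← 13
  undo op 4 (out-shuffle, from bottom half): 13 ← 40
  undo op 3 (cut 66): 40 ← 38
  undo op 2 (in-shuffle, from bottom half): 38 ← 53
  undo op 1 (in-shuffle, from top half): 53 ← 26
So the element at position 27 came from original position 26.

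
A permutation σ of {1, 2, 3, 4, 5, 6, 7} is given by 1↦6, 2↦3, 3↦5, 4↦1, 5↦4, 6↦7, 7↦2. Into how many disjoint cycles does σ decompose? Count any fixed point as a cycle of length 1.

Cycle decomposition: (1 6 7 2 3 5 4).
1 cycle.

1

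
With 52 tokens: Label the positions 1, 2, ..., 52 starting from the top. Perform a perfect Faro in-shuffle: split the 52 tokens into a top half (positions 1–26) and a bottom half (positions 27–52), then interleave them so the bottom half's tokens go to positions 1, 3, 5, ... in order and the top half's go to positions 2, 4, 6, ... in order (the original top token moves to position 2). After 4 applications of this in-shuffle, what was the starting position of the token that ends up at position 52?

43

Work backwards from position 52, undoing one in-shuffle at a time:
52 ← 26 ← 13 ← 33 ← 43
So the token now at position 52 started at position 43.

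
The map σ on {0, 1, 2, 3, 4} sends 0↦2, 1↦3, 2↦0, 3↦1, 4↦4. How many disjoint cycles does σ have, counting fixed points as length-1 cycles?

3

Cycle decomposition: (0 2) (1 3) (4).
3 cycles.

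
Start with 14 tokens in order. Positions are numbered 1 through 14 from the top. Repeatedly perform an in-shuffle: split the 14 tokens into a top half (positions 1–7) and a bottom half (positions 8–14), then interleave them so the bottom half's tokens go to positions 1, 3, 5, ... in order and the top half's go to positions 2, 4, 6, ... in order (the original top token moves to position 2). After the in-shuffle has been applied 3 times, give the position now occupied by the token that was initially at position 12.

6

Track the token's position through each in-shuffle:
12 → 9 → 3 → 6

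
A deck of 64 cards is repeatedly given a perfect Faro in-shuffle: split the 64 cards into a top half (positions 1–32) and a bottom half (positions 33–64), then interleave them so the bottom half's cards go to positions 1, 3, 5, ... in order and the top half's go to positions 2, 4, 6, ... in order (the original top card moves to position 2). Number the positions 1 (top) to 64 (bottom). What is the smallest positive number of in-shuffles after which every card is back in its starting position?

12

The in-shuffle permutes the 64 positions with cycle lengths [4, 12, 12, 12, 12, 12].
Every card is home exactly when every cycle has completed a whole number of laps, i.e. after lcm(4, 12) = 12 in-shuffles.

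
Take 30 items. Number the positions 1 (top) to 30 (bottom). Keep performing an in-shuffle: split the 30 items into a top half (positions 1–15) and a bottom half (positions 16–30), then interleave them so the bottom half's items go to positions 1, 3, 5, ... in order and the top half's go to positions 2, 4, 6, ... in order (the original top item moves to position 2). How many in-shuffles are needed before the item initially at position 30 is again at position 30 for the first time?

5

Follow position 30 under repeated in-shuffles:
30 → 29 → 27 → 23 → 15 → 30
It first returns after 5 in-shuffles.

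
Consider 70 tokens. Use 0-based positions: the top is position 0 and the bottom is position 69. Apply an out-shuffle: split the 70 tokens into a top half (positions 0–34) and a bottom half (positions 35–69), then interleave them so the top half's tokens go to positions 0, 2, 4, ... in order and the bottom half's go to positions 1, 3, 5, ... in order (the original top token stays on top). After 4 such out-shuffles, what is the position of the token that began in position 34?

61

Track the token's position through each out-shuffle:
34 → 68 → 67 → 65 → 61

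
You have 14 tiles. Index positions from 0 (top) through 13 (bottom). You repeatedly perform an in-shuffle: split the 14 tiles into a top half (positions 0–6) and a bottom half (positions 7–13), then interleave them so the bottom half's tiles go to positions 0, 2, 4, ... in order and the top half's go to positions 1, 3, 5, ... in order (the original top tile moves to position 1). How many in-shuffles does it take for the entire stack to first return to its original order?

4

The in-shuffle permutes the 14 positions with cycle lengths [2, 4, 4, 4].
Every tile is home exactly when every cycle has completed a whole number of laps, i.e. after lcm(2, 4) = 4 in-shuffles.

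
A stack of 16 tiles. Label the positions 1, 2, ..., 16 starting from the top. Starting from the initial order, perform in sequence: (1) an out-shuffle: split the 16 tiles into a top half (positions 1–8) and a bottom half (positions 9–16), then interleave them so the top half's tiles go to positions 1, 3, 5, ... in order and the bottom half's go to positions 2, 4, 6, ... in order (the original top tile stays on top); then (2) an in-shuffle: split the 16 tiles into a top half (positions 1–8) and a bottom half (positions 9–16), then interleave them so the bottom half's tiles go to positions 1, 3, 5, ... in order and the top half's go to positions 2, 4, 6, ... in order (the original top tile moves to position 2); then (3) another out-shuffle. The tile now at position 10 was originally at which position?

8

Undo the operations in reverse order, starting from position 10:
  undo op 3 (out-shuffle, from bottom half): 10 ← 13
  undo op 2 (in-shuffle, from bottom half): 13 ← 15
  undo op 1 (out-shuffle, from top half): 15 ← 8
So the tile at position 10 came from original position 8.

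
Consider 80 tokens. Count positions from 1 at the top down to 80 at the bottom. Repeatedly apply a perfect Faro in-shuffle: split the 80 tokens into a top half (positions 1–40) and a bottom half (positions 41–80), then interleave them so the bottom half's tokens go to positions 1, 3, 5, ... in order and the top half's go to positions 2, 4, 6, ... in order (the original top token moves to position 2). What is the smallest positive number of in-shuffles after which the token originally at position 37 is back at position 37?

Follow position 37 under repeated in-shuffles:
37 → 74 → 67 → 53 → 25 → 50 → 19 → 38 → ... → 37 (length 54)
It first returns after 54 in-shuffles.

54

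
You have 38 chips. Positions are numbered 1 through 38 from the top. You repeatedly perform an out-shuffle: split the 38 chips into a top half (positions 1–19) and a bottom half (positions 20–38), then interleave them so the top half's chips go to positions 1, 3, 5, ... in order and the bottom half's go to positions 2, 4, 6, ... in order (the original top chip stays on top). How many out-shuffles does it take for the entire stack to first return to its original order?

The out-shuffle permutes the 38 positions with cycle lengths [1, 1, 36].
Every chip is home exactly when every cycle has completed a whole number of laps, i.e. after lcm(1, 36) = 36 out-shuffles.

36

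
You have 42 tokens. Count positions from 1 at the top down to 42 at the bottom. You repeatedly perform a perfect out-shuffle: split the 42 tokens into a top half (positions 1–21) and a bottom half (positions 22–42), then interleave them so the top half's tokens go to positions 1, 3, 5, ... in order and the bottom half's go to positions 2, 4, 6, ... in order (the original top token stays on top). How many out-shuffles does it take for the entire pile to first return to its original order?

The out-shuffle permutes the 42 positions with cycle lengths [1, 1, 20, 20].
Every token is home exactly when every cycle has completed a whole number of laps, i.e. after lcm(1, 20) = 20 out-shuffles.

20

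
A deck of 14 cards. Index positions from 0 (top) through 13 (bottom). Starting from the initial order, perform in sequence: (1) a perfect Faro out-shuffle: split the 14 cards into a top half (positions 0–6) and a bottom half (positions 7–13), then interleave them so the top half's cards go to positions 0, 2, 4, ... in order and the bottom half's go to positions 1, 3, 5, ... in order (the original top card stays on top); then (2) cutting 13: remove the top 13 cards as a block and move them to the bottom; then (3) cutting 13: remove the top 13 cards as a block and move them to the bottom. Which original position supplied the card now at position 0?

Undo the operations in reverse order, starting from position 0:
  undo op 3 (cut 13): 0 ← 13
  undo op 2 (cut 13): 13 ← 12
  undo op 1 (out-shuffle, from top half): 12 ← 6
So the card at position 0 came from original position 6.

6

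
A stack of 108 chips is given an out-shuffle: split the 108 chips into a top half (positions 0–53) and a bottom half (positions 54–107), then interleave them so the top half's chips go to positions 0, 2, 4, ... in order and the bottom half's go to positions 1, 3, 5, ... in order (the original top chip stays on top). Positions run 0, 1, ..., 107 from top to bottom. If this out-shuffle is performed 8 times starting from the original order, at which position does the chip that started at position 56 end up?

Track the chip's position through each out-shuffle:
56 → 5 → 10 → 20 → 40 → 80 → 53 → 106 → 105

105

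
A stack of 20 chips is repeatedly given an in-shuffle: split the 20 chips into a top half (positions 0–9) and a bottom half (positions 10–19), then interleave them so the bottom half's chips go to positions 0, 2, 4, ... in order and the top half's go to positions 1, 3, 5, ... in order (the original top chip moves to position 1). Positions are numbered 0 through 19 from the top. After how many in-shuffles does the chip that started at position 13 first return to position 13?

2

Follow position 13 under repeated in-shuffles:
13 → 6 → 13
It first returns after 2 in-shuffles.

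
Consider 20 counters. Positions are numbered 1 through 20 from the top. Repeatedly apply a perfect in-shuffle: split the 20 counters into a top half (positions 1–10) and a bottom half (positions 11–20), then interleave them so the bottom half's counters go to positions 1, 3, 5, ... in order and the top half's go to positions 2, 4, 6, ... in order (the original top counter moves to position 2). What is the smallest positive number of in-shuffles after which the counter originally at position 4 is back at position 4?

6

Follow position 4 under repeated in-shuffles:
4 → 8 → 16 → 11 → 1 → 2 → 4
It first returns after 6 in-shuffles.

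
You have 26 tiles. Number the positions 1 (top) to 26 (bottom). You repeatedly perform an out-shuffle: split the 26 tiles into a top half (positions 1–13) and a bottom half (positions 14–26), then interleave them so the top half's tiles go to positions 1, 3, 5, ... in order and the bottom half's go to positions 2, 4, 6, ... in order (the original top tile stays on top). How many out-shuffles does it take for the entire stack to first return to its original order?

The out-shuffle permutes the 26 positions with cycle lengths [1, 1, 4, 20].
Every tile is home exactly when every cycle has completed a whole number of laps, i.e. after lcm(1, 4, 20) = 20 out-shuffles.

20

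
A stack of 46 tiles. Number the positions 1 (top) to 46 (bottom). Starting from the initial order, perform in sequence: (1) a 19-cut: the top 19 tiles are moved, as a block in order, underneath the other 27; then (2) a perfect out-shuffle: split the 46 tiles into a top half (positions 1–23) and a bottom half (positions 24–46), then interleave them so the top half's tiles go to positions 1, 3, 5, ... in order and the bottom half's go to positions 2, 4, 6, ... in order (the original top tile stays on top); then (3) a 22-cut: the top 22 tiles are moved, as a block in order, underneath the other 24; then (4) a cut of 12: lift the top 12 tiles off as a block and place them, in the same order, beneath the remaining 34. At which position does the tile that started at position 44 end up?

Track the tile from position 44 forward through each operation:
  after op 1 (cut 19): 44 → 25
  after op 2 (out-shuffle): 25 → 4
  after op 3 (cut 22): 4 → 28
  after op 4 (cut 12): 28 → 16

16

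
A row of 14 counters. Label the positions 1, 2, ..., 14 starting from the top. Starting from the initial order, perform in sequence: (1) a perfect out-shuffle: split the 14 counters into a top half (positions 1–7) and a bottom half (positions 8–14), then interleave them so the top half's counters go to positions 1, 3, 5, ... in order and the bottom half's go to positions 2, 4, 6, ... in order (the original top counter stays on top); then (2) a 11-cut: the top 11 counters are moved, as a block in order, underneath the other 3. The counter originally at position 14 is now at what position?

3

Track the counter from position 14 forward through each operation:
  after op 1 (out-shuffle): 14 → 14
  after op 2 (cut 11): 14 → 3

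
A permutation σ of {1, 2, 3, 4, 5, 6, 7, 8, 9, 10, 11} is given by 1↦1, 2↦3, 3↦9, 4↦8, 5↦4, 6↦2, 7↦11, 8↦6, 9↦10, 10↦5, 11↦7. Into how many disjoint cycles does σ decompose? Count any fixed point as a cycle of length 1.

Cycle decomposition: (1) (2 3 9 10 5 4 8 6) (7 11).
3 cycles.

3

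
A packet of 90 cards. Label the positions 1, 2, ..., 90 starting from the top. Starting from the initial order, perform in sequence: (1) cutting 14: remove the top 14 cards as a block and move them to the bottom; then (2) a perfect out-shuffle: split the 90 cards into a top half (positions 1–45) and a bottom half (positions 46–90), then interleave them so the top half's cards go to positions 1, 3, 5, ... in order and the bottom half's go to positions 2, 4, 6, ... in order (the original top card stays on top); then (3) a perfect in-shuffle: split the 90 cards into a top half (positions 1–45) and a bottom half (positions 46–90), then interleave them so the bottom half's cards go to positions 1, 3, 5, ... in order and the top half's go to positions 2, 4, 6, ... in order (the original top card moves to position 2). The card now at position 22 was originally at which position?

20

Undo the operations in reverse order, starting from position 22:
  undo op 3 (in-shuffle, from top half): 22 ← 11
  undo op 2 (out-shuffle, from top half): 11 ← 6
  undo op 1 (cut 14): 6 ← 20
So the card at position 22 came from original position 20.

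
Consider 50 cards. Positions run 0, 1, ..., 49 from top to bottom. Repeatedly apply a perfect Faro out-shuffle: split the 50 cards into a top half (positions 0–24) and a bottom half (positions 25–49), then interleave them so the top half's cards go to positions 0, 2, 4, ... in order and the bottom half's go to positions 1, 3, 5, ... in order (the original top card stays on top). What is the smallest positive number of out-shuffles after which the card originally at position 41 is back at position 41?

Follow position 41 under repeated out-shuffles:
41 → 33 → 17 → 34 → 19 → 38 → 27 → 5 → ... → 41 (length 21)
It first returns after 21 out-shuffles.

21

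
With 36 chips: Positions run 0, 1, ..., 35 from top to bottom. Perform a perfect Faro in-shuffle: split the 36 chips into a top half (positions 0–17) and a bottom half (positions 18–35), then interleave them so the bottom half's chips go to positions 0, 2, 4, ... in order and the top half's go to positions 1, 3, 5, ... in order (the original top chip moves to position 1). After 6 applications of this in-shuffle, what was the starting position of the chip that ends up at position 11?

20

Work backwards from position 11, undoing one in-shuffle at a time:
11 ← 5 ← 2 ← 19 ← 9 ← 4 ← 20
So the chip now at position 11 started at position 20.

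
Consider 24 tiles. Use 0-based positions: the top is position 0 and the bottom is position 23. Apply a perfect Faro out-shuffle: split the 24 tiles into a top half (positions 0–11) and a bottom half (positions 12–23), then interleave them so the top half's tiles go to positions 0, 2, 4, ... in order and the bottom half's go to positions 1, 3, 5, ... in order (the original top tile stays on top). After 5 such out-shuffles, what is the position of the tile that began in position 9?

12

Track the tile's position through each out-shuffle:
9 → 18 → 13 → 3 → 6 → 12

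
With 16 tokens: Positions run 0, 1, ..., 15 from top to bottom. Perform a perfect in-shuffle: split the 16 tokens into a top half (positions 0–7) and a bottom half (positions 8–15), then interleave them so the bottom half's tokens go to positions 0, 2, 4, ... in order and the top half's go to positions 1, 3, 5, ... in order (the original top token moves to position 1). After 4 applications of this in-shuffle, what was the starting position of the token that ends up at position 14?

Work backwards from position 14, undoing one in-shuffle at a time:
14 ← 15 ← 7 ← 3 ← 1
So the token now at position 14 started at position 1.

1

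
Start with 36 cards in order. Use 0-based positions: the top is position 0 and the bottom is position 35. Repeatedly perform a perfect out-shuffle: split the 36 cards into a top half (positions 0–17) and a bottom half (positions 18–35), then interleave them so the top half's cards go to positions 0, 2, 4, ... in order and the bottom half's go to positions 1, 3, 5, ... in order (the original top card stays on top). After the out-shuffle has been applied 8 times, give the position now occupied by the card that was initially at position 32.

Track the card's position through each out-shuffle:
32 → 29 → 23 → 11 → 22 → 9 → 18 → 1 → 2

2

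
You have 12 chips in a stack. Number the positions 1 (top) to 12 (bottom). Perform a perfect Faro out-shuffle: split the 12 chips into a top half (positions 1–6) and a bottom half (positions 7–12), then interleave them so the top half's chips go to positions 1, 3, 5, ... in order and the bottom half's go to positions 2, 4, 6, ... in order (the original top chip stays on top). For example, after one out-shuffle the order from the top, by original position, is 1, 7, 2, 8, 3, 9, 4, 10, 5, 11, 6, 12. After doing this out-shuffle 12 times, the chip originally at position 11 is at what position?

8

Track the chip's position through each out-shuffle:
11 → 10 → 8 → 4 → 7 → 2 → 3 → 5 → 9 → 6 → 11 → 10 → 8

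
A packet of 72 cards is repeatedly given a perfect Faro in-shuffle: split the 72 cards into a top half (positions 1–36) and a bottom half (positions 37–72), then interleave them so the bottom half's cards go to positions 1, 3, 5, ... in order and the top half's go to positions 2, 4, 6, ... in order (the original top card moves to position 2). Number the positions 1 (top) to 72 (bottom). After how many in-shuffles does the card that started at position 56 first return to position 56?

9

Follow position 56 under repeated in-shuffles:
56 → 39 → 5 → 10 → 20 → 40 → 7 → 14 → 28 → 56
It first returns after 9 in-shuffles.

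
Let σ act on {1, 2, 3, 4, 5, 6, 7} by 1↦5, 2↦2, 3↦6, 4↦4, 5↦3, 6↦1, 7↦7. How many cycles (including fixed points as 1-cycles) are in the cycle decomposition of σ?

Cycle decomposition: (1 5 3 6) (2) (4) (7).
4 cycles.

4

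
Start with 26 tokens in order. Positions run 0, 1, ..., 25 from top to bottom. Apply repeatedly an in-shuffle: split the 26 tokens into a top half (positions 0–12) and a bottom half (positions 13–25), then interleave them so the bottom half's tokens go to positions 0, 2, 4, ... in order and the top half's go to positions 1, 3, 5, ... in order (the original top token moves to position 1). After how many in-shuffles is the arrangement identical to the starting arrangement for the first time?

18

The in-shuffle permutes the 26 positions with cycle lengths [2, 6, 18].
Every token is home exactly when every cycle has completed a whole number of laps, i.e. after lcm(2, 6, 18) = 18 in-shuffles.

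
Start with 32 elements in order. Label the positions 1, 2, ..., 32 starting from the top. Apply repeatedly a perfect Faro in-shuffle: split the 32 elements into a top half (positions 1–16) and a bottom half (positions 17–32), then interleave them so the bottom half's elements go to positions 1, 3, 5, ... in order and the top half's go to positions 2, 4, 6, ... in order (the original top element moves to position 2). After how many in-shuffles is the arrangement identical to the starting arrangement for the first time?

The in-shuffle permutes the 32 positions with cycle lengths [2, 10, 10, 10].
Every element is home exactly when every cycle has completed a whole number of laps, i.e. after lcm(2, 10) = 10 in-shuffles.

10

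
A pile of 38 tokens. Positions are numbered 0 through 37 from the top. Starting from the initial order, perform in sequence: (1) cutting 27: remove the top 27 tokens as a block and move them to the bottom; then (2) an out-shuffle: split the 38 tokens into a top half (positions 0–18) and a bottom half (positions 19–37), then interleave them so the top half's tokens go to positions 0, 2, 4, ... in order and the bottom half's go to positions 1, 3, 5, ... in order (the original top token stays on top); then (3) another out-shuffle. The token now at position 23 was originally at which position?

Undo the operations in reverse order, starting from position 23:
  undo op 3 (out-shuffle, from bottom half): 23 ← 30
  undo op 2 (out-shuffle, from top half): 30 ← 15
  undo op 1 (cut 27): 15 ← 4
So the token at position 23 came from original position 4.

4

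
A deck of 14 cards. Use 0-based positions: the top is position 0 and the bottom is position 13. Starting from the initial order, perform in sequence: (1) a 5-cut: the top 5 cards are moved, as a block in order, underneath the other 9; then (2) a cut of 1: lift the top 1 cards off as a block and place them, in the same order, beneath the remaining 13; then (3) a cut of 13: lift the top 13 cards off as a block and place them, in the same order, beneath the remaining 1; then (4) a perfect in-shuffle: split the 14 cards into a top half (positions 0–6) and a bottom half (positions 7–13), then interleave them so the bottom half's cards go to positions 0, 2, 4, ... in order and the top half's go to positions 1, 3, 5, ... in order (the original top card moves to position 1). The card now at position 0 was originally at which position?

Undo the operations in reverse order, starting from position 0:
  undo op 4 (in-shuffle, from bottom half): 0 ← 7
  undo op 3 (cut 13): 7 ← 6
  undo op 2 (cut 1): 6 ← 7
  undo op 1 (cut 5): 7 ← 12
So the card at position 0 came from original position 12.

12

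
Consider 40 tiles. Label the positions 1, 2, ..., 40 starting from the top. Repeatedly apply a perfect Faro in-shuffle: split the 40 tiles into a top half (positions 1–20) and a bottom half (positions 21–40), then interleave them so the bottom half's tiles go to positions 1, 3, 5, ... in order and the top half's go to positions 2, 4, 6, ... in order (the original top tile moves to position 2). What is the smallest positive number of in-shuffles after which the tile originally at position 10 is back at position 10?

20

Follow position 10 under repeated in-shuffles:
10 → 20 → 40 → 39 → 37 → 33 → 25 → 9 → 18 → 36 → 31 → 21 → 1 → 2 → 4 → 8 → 16 → 32 → 23 → 5 → 10
It first returns after 20 in-shuffles.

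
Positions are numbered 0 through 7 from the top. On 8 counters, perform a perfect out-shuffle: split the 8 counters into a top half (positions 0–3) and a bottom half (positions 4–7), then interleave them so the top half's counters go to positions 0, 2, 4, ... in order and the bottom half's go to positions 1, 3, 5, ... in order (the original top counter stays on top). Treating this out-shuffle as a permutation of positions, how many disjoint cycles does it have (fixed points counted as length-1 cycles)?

Trace each unvisited position around until it returns:
(0) (1 2 4) (3 6 5) (7)
4 cycles in total.

4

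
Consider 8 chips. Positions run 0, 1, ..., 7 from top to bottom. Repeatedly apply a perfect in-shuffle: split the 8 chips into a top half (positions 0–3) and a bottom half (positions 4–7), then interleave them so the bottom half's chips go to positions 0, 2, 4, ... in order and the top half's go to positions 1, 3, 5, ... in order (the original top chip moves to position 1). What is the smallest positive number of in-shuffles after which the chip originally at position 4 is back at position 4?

Follow position 4 under repeated in-shuffles:
4 → 0 → 1 → 3 → 7 → 6 → 4
It first returns after 6 in-shuffles.

6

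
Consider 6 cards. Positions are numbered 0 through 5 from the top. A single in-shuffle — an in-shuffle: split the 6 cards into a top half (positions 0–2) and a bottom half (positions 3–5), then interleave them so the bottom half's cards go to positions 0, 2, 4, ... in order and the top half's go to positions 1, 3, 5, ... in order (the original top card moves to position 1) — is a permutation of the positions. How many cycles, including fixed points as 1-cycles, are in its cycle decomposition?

2

Trace each unvisited position around until it returns:
(0 1 3) (2 5 4)
2 cycles in total.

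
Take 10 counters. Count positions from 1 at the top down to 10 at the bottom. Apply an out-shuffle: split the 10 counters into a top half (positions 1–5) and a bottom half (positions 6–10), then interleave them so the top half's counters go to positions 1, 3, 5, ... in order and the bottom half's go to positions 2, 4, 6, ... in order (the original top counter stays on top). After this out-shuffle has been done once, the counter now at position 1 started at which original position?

Work backwards from position 1, undoing one out-shuffle at a time:
1 ← 1
So the counter now at position 1 started at position 1.

1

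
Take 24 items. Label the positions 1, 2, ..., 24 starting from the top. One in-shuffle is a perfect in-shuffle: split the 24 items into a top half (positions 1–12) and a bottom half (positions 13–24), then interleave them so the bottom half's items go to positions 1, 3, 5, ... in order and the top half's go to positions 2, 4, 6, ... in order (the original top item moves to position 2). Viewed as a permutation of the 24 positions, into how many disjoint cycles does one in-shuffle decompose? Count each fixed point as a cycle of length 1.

Trace each unvisited position around until it returns:
(1 2 4 8 16 7 ... len 20) (5 10 20 15)
2 cycles in total.

2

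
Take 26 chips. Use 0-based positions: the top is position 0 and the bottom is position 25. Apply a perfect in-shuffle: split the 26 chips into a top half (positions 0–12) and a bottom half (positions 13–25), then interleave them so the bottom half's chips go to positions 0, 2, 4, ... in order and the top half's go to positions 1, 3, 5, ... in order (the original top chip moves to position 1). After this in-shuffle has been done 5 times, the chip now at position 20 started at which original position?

Work backwards from position 20, undoing one in-shuffle at a time:
20 ← 23 ← 11 ← 5 ← 2 ← 14
So the chip now at position 20 started at position 14.

14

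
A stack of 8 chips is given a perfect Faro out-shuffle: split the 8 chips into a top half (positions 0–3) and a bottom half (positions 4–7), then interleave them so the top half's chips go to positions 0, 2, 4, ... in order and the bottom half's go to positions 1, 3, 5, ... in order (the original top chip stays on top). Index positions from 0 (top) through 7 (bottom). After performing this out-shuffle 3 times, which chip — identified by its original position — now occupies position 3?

3

Work backwards from position 3, undoing one out-shuffle at a time:
3 ← 5 ← 6 ← 3
So the chip now at position 3 started at position 3.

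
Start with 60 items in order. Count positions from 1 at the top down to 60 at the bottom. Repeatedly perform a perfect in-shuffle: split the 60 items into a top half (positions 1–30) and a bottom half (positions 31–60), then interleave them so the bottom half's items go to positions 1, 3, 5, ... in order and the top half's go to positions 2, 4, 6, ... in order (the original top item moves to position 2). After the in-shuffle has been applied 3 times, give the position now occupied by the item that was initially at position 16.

6

Track the item's position through each in-shuffle:
16 → 32 → 3 → 6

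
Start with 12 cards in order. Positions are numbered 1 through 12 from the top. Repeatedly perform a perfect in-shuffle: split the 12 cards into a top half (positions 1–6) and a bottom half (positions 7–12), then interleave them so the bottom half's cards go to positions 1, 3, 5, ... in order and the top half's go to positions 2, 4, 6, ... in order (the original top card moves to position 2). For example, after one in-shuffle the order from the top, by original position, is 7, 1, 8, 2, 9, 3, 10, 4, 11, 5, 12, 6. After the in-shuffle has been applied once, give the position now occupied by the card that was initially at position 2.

Track the card's position through each in-shuffle:
2 → 4

4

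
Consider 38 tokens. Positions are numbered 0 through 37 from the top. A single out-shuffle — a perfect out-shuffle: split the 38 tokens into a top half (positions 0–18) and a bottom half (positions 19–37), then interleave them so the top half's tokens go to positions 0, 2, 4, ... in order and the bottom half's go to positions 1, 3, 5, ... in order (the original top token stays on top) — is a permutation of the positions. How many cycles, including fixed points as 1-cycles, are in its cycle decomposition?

Trace each unvisited position around until it returns:
(0) (1 2 4 8 16 32 ... len 36) (37)
3 cycles in total.

3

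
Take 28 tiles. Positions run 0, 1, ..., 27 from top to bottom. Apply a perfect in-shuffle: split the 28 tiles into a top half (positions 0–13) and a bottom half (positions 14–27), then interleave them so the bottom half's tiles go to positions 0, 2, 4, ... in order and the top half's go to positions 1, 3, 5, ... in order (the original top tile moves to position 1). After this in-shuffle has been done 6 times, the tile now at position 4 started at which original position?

24

Work backwards from position 4, undoing one in-shuffle at a time:
4 ← 16 ← 22 ← 25 ← 12 ← 20 ← 24
So the tile now at position 4 started at position 24.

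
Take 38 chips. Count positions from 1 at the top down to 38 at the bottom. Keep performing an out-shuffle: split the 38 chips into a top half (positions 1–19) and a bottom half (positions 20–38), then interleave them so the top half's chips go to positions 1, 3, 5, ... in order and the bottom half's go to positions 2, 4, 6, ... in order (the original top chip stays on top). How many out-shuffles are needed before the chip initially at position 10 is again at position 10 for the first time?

36

Follow position 10 under repeated out-shuffles:
10 → 19 → 37 → 36 → 34 → 30 → 22 → 6 → ... → 10 (length 36)
It first returns after 36 out-shuffles.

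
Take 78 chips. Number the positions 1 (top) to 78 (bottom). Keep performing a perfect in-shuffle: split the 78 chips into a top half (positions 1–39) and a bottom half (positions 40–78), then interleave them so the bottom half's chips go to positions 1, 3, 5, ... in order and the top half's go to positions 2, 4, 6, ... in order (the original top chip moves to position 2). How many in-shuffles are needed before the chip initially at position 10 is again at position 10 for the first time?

39

Follow position 10 under repeated in-shuffles:
10 → 20 → 40 → 1 → 2 → 4 → 8 → 16 → ... → 10 (length 39)
It first returns after 39 in-shuffles.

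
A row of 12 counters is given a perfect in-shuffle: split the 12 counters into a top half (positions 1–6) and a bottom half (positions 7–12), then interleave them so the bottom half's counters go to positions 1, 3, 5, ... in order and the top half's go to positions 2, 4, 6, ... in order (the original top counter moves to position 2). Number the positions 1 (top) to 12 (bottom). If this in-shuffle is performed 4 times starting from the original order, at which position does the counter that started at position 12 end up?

10

Track the counter's position through each in-shuffle:
12 → 11 → 9 → 5 → 10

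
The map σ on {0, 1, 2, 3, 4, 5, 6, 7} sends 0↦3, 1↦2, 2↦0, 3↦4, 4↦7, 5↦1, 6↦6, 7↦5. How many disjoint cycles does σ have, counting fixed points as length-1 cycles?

2

Cycle decomposition: (0 3 4 7 5 1 2) (6).
2 cycles.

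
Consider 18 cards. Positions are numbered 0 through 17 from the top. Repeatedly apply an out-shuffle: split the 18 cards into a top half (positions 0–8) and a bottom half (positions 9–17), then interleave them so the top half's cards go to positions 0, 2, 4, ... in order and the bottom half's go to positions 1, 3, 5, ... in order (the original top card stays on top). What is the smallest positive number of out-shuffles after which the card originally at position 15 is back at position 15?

8

Follow position 15 under repeated out-shuffles:
15 → 13 → 9 → 1 → 2 → 4 → 8 → 16 → 15
It first returns after 8 out-shuffles.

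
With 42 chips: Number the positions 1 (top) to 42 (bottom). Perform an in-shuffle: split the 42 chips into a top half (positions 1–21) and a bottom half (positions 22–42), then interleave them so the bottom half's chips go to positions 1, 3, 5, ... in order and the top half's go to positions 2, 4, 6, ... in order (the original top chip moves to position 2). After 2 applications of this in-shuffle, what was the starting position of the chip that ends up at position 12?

3

Work backwards from position 12, undoing one in-shuffle at a time:
12 ← 6 ← 3
So the chip now at position 12 started at position 3.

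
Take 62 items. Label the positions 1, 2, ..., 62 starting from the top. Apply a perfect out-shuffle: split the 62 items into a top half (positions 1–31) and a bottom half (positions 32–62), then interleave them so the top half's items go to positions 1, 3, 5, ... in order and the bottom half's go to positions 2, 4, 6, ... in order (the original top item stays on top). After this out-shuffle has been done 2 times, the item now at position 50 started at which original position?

59

Work backwards from position 50, undoing one out-shuffle at a time:
50 ← 56 ← 59
So the item now at position 50 started at position 59.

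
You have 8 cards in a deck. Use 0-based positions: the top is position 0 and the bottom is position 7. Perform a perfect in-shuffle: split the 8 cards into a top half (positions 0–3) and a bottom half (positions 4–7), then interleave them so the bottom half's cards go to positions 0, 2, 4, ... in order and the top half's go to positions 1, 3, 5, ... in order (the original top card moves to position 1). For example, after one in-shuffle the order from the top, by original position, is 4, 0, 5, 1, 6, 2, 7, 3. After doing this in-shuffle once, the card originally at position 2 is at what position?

Track the card's position through each in-shuffle:
2 → 5

5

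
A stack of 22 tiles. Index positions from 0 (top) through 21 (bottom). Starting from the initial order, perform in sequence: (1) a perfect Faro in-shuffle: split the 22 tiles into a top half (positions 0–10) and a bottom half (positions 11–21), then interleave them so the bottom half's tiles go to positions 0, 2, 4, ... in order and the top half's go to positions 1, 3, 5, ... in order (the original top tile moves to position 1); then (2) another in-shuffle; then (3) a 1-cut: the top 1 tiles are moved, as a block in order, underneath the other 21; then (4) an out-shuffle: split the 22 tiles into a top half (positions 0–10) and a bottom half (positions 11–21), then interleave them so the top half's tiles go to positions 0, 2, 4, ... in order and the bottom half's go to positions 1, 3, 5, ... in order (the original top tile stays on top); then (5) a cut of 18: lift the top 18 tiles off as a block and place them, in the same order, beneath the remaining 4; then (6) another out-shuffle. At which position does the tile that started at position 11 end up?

8

Track the tile from position 11 forward through each operation:
  after op 1 (in-shuffle): 11 → 0
  after op 2 (in-shuffle): 0 → 1
  after op 3 (cut 1): 1 → 0
  after op 4 (out-shuffle): 0 → 0
  after op 5 (cut 18): 0 → 4
  after op 6 (out-shuffle): 4 → 8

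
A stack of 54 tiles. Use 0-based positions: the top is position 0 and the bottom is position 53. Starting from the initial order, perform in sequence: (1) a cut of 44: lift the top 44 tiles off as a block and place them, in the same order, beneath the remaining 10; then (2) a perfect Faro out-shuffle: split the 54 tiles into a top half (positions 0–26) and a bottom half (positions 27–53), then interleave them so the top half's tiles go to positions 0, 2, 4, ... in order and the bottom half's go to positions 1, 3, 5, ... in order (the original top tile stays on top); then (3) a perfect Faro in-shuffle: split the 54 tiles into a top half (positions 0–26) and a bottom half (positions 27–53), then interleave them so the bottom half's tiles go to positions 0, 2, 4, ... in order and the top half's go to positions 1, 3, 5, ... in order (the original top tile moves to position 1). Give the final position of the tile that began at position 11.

Track the tile from position 11 forward through each operation:
  after op 1 (cut 44): 11 → 21
  after op 2 (out-shuffle): 21 → 42
  after op 3 (in-shuffle): 42 → 30

30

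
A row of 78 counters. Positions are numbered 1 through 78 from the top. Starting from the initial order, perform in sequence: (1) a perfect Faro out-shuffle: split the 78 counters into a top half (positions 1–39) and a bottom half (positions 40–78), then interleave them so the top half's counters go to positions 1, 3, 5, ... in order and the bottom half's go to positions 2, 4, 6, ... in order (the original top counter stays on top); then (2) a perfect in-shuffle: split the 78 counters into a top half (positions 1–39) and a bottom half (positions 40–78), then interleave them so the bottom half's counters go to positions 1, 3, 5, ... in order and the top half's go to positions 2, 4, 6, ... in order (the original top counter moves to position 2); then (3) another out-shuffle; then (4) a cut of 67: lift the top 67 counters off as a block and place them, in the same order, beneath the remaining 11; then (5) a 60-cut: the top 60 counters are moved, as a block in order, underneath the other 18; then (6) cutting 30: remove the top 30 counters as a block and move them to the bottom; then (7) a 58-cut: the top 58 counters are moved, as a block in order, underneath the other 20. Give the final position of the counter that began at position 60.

Track the counter from position 60 forward through each operation:
  after op 1 (out-shuffle): 60 → 42
  after op 2 (in-shuffle): 42 → 5
  after op 3 (out-shuffle): 5 → 9
  after op 4 (cut 67): 9 → 20
  after op 5 (cut 60): 20 → 38
  after op 6 (cut 30): 38 → 8
  after op 7 (cut 58): 8 → 28

28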